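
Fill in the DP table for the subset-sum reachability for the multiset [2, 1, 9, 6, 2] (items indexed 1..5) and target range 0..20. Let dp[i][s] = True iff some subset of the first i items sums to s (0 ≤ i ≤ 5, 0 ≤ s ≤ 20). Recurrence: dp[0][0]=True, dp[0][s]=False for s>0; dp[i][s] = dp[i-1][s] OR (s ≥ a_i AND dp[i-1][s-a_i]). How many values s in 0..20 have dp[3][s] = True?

8

i\s   0   1   2   3   4   5   6   7   8   9  10  11  12  13  14  15  16  17  18  19  20
  0   T   F   F   F   F   F   F   F   F   F   F   F   F   F   F   F   F   F   F   F   F
  1   T   F   T   F   F   F   F   F   F   F   F   F   F   F   F   F   F   F   F   F   F
  2   T   T   T   T   F   F   F   F   F   F   F   F   F   F   F   F   F   F   F   F   F
  3   T   T   T   T   F   F   F   F   F   T   T   T   T   F   F   F   F   F   F   F   F
  4   T   T   T   T   F   F   T   T   T   T   T   T   T   F   F   T   T   T   T   F   F
  5   T   T   T   T   T   T   T   T   T   T   T   T   T   T   T   T   T   T   T   T   T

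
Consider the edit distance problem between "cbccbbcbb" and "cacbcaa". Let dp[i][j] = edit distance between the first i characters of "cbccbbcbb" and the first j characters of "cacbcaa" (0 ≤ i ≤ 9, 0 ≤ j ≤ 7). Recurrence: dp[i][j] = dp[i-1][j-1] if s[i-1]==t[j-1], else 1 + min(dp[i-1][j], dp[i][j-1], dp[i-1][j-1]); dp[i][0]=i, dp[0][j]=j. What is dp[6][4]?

   ''  c  a  c  b  c  a  a
''  0  1  2  3  4  5  6  7
 c  1  0  1  2  3  4  5  6
 b  2  1  1  2  2  3  4  5
 c  3  2  2  1  2  2  3  4
 c  4  3  3  2  2  2  3  4
 b  5  4  4  3  2  3  3  4
 b  6  5  5  4  3  3  4  4
 c  7  6  6  5  4  3  4  5
 b  8  7  7  6  5  4  4  5
 b  9  8  8  7  6  5  5  5

3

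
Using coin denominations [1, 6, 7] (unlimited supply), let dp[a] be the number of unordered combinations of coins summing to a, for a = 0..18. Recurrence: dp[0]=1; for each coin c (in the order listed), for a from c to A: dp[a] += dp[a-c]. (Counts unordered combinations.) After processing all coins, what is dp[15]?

6

after  coin     0     1     2     3     4     5     6     7     8     9    10    11    12    13    14    15    16    17    18
          1     1     1     1     1     1     1     1     1     1     1     1     1     1     1     1     1     1     1     1
          6     1     1     1     1     1     1     2     2     2     2     2     2     3     3     3     3     3     3     4
          7     1     1     1     1     1     1     2     3     3     3     3     3     4     5     6     6     6     6     7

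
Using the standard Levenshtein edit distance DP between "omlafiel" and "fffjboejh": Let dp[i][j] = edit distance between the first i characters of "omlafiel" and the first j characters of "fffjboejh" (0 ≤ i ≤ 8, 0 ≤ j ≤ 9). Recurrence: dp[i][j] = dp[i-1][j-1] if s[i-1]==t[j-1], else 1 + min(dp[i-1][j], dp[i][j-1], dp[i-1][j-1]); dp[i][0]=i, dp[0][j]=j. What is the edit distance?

   ''  f  f  f  j  b  o  e  j  h
''  0  1  2  3  4  5  6  7  8  9
 o  1  1  2  3  4  5  5  6  7  8
 m  2  2  2  3  4  5  6  6  7  8
 l  3  3  3  3  4  5  6  7  7  8
 a  4  4  4  4  4  5  6  7  8  8
 f  5  4  4  4  5  5  6  7  8  9
 i  6  5  5  5  5  6  6  7  8  9
 e  7  6  6  6  6  6  7  6  7  8
 l  8  7  7  7  7  7  7  7  7  8

8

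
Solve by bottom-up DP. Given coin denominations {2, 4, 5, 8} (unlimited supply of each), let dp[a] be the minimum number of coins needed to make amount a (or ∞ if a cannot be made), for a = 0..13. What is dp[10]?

2

 a  0  1  2  3  4  5  6  7  8  9 10 11 12 13
dp  0  -  1  -  1  1  2  2  1  2  2  3  2  2
(- denotes ∞ / unreachable)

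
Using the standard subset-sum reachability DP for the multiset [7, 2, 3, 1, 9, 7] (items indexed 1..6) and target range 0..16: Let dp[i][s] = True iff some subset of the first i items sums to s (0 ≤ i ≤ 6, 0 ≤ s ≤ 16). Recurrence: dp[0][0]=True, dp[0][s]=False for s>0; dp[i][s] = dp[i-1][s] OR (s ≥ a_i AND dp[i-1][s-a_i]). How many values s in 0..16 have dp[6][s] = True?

17

i\s   0   1   2   3   4   5   6   7   8   9  10  11  12  13  14  15  16
  0   T   F   F   F   F   F   F   F   F   F   F   F   F   F   F   F   F
  1   T   F   F   F   F   F   F   T   F   F   F   F   F   F   F   F   F
  2   T   F   T   F   F   F   F   T   F   T   F   F   F   F   F   F   F
  3   T   F   T   T   F   T   F   T   F   T   T   F   T   F   F   F   F
  4   T   T   T   T   T   T   T   T   T   T   T   T   T   T   F   F   F
  5   T   T   T   T   T   T   T   T   T   T   T   T   T   T   T   T   T
  6   T   T   T   T   T   T   T   T   T   T   T   T   T   T   T   T   T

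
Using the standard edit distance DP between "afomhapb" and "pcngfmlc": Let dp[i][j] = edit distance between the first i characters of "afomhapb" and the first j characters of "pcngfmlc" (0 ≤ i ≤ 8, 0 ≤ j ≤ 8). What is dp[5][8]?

7

   ''  p  c  n  g  f  m  l  c
''  0  1  2  3  4  5  6  7  8
 a  1  1  2  3  4  5  6  7  8
 f  2  2  2  3  4  4  5  6  7
 o  3  3  3  3  4  5  5  6  7
 m  4  4  4  4  4  5  5  6  7
 h  5  5  5  5  5  5  6  6  7
 a  6  6  6  6  6  6  6  7  7
 p  7  6  7  7  7  7  7  7  8
 b  8  7  7  8  8  8  8  8  8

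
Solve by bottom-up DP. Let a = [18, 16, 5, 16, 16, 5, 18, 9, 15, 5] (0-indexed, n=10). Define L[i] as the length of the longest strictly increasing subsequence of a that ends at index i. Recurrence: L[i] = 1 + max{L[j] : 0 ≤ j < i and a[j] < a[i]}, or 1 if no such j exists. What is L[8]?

   i    0    1    2    3    4    5    6    7    8    9
a[i]   18   16    5   16   16    5   18    9   15    5
L[i]    1    1    1    2    2    1    3    2    3    1

3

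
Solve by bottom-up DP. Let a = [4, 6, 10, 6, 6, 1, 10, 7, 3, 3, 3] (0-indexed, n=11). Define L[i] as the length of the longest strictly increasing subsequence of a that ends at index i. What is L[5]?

   i    0    1    2    3    4    5    6    7    8    9   10
a[i]    4    6   10    6    6    1   10    7    3    3    3
L[i]    1    2    3    2    2    1    3    3    2    2    2

1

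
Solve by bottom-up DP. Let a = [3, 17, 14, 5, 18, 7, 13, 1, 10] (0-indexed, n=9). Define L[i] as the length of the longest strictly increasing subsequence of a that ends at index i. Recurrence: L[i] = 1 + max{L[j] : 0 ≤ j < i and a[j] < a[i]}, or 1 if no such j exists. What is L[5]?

3

   i    0    1    2    3    4    5    6    7    8
a[i]    3   17   14    5   18    7   13    1   10
L[i]    1    2    2    2    3    3    4    1    4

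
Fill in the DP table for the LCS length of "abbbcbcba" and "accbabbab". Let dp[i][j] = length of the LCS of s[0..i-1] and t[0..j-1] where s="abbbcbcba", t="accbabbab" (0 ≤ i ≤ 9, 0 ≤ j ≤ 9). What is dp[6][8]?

4

   ''  a  c  c  b  a  b  b  a  b
''  0  0  0  0  0  0  0  0  0  0
 a  0  1  1  1  1  1  1  1  1  1
 b  0  1  1  1  2  2  2  2  2  2
 b  0  1  1  1  2  2  3  3  3  3
 b  0  1  1  1  2  2  3  4  4  4
 c  0  1  2  2  2  2  3  4  4  4
 b  0  1  2  2  3  3  3  4  4  5
 c  0  1  2  3  3  3  3  4  4  5
 b  0  1  2  3  4  4  4  4  4  5
 a  0  1  2  3  4  5  5  5  5  5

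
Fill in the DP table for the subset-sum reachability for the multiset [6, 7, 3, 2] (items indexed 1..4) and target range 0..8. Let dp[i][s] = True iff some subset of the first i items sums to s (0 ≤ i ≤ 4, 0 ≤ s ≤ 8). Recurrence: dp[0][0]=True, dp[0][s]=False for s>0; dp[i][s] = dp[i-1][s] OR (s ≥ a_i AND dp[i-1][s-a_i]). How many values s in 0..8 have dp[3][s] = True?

4

i\s   0   1   2   3   4   5   6   7   8
  0   T   F   F   F   F   F   F   F   F
  1   T   F   F   F   F   F   T   F   F
  2   T   F   F   F   F   F   T   T   F
  3   T   F   F   T   F   F   T   T   F
  4   T   F   T   T   F   T   T   T   T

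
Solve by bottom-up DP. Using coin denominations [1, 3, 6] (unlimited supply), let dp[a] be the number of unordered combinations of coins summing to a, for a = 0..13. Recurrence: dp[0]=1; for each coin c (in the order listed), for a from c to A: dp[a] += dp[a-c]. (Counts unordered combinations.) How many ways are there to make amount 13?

9

after  coin     0     1     2     3     4     5     6     7     8     9    10    11    12    13
          1     1     1     1     1     1     1     1     1     1     1     1     1     1     1
          3     1     1     1     2     2     2     3     3     3     4     4     4     5     5
          6     1     1     1     2     2     2     4     4     4     6     6     6     9     9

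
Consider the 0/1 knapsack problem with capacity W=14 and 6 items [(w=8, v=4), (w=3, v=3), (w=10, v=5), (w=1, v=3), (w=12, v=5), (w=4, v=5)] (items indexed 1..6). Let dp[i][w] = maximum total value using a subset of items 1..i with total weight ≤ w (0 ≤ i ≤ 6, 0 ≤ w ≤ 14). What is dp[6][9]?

i\w   0   1   2   3   4   5   6   7   8   9  10  11  12  13  14
  0   0   0   0   0   0   0   0   0   0   0   0   0   0   0   0
  1   0   0   0   0   0   0   0   0   4   4   4   4   4   4   4
  2   0   0   0   3   3   3   3   3   4   4   4   7   7   7   7
  3   0   0   0   3   3   3   3   3   4   4   5   7   7   8   8
  4   0   3   3   3   6   6   6   6   6   7   7   8  10  10  11
  5   0   3   3   3   6   6   6   6   6   7   7   8  10  10  11
  6   0   3   3   3   6   8   8   8  11  11  11  11  11  12  12

11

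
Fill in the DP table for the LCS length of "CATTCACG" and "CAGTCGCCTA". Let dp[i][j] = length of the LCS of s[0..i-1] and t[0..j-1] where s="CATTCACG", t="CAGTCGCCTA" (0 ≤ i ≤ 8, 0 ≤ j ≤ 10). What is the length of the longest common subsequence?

5

   ''  C  A  G  T  C  G  C  C  T  A
''  0  0  0  0  0  0  0  0  0  0  0
 C  0  1  1  1  1  1  1  1  1  1  1
 A  0  1  2  2  2  2  2  2  2  2  2
 T  0  1  2  2  3  3  3  3  3  3  3
 T  0  1  2  2  3  3  3  3  3  4  4
 C  0  1  2  2  3  4  4  4  4  4  4
 A  0  1  2  2  3  4  4  4  4  4  5
 C  0  1  2  2  3  4  4  5  5  5  5
 G  0  1  2  3  3  4  5  5  5  5  5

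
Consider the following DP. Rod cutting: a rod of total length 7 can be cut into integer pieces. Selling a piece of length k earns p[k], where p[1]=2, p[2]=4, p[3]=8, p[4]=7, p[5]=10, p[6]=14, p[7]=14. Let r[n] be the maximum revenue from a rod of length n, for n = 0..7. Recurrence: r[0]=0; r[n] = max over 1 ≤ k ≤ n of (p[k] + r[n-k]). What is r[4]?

   n    0    1    2    3    4    5    6    7
r[n]    0    2    4    8   10   12   16   18

10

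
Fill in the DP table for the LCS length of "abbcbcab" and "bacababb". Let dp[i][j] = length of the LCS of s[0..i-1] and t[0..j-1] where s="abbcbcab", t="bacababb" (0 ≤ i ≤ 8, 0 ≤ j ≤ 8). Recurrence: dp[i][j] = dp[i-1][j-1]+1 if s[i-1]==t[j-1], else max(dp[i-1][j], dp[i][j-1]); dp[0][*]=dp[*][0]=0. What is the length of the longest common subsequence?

   ''  b  a  c  a  b  a  b  b
''  0  0  0  0  0  0  0  0  0
 a  0  0  1  1  1  1  1  1  1
 b  0  1  1  1  1  2  2  2  2
 b  0  1  1  1  1  2  2  3  3
 c  0  1  1  2  2  2  2  3  3
 b  0  1  1  2  2  3  3  3  4
 c  0  1  1  2  2  3  3  3  4
 a  0  1  2  2  3  3  4  4  4
 b  0  1  2  2  3  4  4  5  5

5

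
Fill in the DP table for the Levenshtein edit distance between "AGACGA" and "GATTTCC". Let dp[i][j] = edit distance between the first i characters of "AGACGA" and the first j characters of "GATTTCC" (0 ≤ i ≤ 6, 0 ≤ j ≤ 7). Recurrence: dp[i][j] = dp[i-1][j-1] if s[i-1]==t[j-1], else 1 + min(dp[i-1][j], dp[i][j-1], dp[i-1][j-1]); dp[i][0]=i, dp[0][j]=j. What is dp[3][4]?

   ''  G  A  T  T  T  C  C
''  0  1  2  3  4  5  6  7
 A  1  1  1  2  3  4  5  6
 G  2  1  2  2  3  4  5  6
 A  3  2  1  2  3  4  5  6
 C  4  3  2  2  3  4  4  5
 G  5  4  3  3  3  4  5  5
 A  6  5  4  4  4  4  5  6

3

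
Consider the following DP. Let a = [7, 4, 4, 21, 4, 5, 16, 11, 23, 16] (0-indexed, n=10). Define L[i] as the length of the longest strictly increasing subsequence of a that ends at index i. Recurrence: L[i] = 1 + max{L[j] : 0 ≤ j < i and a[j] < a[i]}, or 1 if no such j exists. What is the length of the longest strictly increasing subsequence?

4

   i    0    1    2    3    4    5    6    7    8    9
a[i]    7    4    4   21    4    5   16   11   23   16
L[i]    1    1    1    2    1    2    3    3    4    4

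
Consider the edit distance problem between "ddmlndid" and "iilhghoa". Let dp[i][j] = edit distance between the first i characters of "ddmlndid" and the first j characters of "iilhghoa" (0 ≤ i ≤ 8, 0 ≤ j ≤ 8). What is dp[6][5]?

   ''  i  i  l  h  g  h  o  a
''  0  1  2  3  4  5  6  7  8
 d  1  1  2  3  4  5  6  7  8
 d  2  2  2  3  4  5  6  7  8
 m  3  3  3  3  4  5  6  7  8
 l  4  4  4  3  4  5  6  7  8
 n  5  5  5  4  4  5  6  7  8
 d  6  6  6  5  5  5  6  7  8
 i  7  6  6  6  6  6  6  7  8
 d  8  7  7  7  7  7  7  7  8

5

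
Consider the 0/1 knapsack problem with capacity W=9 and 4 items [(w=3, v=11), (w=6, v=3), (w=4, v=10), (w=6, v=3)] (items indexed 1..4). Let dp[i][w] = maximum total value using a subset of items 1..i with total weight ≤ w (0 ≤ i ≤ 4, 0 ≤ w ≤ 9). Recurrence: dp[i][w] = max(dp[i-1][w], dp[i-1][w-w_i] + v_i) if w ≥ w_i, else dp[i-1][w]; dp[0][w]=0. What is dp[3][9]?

21

i\w   0   1   2   3   4   5   6   7   8   9
  0   0   0   0   0   0   0   0   0   0   0
  1   0   0   0  11  11  11  11  11  11  11
  2   0   0   0  11  11  11  11  11  11  14
  3   0   0   0  11  11  11  11  21  21  21
  4   0   0   0  11  11  11  11  21  21  21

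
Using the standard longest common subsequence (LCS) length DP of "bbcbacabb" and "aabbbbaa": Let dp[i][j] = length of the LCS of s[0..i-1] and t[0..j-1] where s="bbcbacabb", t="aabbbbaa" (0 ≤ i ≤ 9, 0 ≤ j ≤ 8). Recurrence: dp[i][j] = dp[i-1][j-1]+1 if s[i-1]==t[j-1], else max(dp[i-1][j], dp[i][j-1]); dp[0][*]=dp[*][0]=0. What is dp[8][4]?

3

   ''  a  a  b  b  b  b  a  a
''  0  0  0  0  0  0  0  0  0
 b  0  0  0  1  1  1  1  1  1
 b  0  0  0  1  2  2  2  2  2
 c  0  0  0  1  2  2  2  2  2
 b  0  0  0  1  2  3  3  3  3
 a  0  1  1  1  2  3  3  4  4
 c  0  1  1  1  2  3  3  4  4
 a  0  1  2  2  2  3  3  4  5
 b  0  1  2  3  3  3  4  4  5
 b  0  1  2  3  4  4  4  4  5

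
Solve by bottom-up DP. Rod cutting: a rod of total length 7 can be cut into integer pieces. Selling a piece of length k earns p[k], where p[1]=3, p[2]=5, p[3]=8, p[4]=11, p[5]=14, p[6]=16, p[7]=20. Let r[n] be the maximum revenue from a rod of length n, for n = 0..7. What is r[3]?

   n    0    1    2    3    4    5    6    7
r[n]    0    3    6    9   12   15   18   21

9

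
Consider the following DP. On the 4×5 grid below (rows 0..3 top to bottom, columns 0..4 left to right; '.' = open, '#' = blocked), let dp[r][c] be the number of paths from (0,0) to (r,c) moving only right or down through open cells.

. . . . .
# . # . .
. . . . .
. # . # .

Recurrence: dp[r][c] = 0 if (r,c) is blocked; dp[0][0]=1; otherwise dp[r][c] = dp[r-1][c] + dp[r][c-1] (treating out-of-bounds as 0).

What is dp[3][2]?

1

r\c   0   1   2   3   4
  0   1   1   1   1   1
  1   0   1   0   1   2
  2   0   1   1   2   4
  3   0   0   1   0   4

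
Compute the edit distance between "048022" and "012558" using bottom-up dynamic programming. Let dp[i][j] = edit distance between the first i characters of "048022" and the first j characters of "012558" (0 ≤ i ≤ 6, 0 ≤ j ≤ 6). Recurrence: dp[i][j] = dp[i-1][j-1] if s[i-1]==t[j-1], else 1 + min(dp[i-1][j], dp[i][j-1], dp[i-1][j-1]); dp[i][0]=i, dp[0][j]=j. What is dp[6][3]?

4

   ''  0  1  2  5  5  8
''  0  1  2  3  4  5  6
 0  1  0  1  2  3  4  5
 4  2  1  1  2  3  4  5
 8  3  2  2  2  3  4  4
 0  4  3  3  3  3  4  5
 2  5  4  4  3  4  4  5
 2  6  5  5  4  4  5  5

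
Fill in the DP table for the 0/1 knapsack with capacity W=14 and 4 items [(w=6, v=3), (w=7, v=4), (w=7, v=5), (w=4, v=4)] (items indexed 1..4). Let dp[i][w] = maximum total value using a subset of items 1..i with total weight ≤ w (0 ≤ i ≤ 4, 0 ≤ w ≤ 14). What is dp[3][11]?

5

i\w   0   1   2   3   4   5   6   7   8   9  10  11  12  13  14
  0   0   0   0   0   0   0   0   0   0   0   0   0   0   0   0
  1   0   0   0   0   0   0   3   3   3   3   3   3   3   3   3
  2   0   0   0   0   0   0   3   4   4   4   4   4   4   7   7
  3   0   0   0   0   0   0   3   5   5   5   5   5   5   8   9
  4   0   0   0   0   4   4   4   5   5   5   7   9   9   9   9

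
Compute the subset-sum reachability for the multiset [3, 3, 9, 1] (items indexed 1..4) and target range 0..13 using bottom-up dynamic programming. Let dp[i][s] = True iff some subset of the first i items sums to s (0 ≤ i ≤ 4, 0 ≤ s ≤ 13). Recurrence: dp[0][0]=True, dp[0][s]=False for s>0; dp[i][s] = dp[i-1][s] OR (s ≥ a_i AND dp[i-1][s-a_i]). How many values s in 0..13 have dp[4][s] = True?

10

i\s   0   1   2   3   4   5   6   7   8   9  10  11  12  13
  0   T   F   F   F   F   F   F   F   F   F   F   F   F   F
  1   T   F   F   T   F   F   F   F   F   F   F   F   F   F
  2   T   F   F   T   F   F   T   F   F   F   F   F   F   F
  3   T   F   F   T   F   F   T   F   F   T   F   F   T   F
  4   T   T   F   T   T   F   T   T   F   T   T   F   T   T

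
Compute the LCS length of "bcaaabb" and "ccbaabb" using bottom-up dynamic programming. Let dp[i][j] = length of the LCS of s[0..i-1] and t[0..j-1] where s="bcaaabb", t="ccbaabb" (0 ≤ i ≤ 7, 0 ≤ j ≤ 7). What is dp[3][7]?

   ''  c  c  b  a  a  b  b
''  0  0  0  0  0  0  0  0
 b  0  0  0  1  1  1  1  1
 c  0  1  1  1  1  1  1  1
 a  0  1  1  1  2  2  2  2
 a  0  1  1  1  2  3  3  3
 a  0  1  1  1  2  3  3  3
 b  0  1  1  2  2  3  4  4
 b  0  1  1  2  2  3  4  5

2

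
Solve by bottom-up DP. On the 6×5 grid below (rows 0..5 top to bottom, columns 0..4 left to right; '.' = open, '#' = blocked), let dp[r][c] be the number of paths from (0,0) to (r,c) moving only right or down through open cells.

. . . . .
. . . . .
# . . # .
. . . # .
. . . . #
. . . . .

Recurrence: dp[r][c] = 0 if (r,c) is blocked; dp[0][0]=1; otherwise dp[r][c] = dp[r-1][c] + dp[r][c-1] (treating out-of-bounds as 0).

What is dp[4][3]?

r\c   0   1   2   3   4
  0   1   1   1   1   1
  1   1   2   3   4   5
  2   0   2   5   0   5
  3   0   2   7   0   5
  4   0   2   9   9   0
  5   0   2  11  20  20

9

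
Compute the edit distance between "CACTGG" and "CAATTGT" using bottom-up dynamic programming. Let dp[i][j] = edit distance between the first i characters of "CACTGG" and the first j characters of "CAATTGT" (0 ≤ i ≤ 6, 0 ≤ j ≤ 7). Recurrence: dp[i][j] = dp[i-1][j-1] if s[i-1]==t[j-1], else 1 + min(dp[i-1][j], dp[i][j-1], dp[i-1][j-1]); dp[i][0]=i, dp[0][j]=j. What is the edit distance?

   ''  C  A  A  T  T  G  T
''  0  1  2  3  4  5  6  7
 C  1  0  1  2  3  4  5  6
 A  2  1  0  1  2  3  4  5
 C  3  2  1  1  2  3  4  5
 T  4  3  2  2  1  2  3  4
 G  5  4  3  3  2  2  2  3
 G  6  5  4  4  3  3  2  3

3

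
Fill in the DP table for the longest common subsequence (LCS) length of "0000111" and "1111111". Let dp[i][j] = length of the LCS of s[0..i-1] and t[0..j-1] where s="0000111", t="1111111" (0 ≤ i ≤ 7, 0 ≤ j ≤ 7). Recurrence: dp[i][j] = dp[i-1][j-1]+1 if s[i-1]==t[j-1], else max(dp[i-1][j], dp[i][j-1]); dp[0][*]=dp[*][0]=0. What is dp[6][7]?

2

   ''  1  1  1  1  1  1  1
''  0  0  0  0  0  0  0  0
 0  0  0  0  0  0  0  0  0
 0  0  0  0  0  0  0  0  0
 0  0  0  0  0  0  0  0  0
 0  0  0  0  0  0  0  0  0
 1  0  1  1  1  1  1  1  1
 1  0  1  2  2  2  2  2  2
 1  0  1  2  3  3  3  3  3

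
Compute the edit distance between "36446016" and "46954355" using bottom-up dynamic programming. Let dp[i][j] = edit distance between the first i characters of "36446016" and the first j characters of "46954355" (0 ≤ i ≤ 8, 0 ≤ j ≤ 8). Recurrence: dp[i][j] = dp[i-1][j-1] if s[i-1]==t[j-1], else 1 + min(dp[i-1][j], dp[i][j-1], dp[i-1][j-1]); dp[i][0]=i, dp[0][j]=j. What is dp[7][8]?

   ''  4  6  9  5  4  3  5  5
''  0  1  2  3  4  5  6  7  8
 3  1  1  2  3  4  5  5  6  7
 6  2  2  1  2  3  4  5  6  7
 4  3  2  2  2  3  3  4  5  6
 4  4  3  3  3  3  3  4  5  6
 6  5  4  3  4  4  4  4  5  6
 0  6  5  4  4  5  5  5  5  6
 1  7  6  5  5  5  6  6  6  6
 6  8  7  6  6  6  6  7  7  7

6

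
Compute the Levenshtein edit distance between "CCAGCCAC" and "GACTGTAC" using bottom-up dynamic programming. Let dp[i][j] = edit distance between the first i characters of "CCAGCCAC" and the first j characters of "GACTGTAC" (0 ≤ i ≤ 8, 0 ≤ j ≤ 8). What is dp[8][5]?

6

   ''  G  A  C  T  G  T  A  C
''  0  1  2  3  4  5  6  7  8
 C  1  1  2  2  3  4  5  6  7
 C  2  2  2  2  3  4  5  6  6
 A  3  3  2  3  3  4  5  5  6
 G  4  3  3  3  4  3  4  5  6
 C  5  4  4  3  4  4  4  5  5
 C  6  5  5  4  4  5  5  5  5
 A  7  6  5  5  5  5  6  5  6
 C  8  7  6  5  6  6  6  6  5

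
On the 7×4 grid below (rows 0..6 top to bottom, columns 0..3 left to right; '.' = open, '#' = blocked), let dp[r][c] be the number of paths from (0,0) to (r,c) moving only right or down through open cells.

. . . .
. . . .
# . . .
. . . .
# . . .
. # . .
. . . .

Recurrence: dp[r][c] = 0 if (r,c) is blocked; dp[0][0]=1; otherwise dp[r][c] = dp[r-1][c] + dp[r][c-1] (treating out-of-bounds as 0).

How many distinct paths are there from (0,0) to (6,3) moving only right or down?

43

r\c   0   1   2   3
  0   1   1   1   1
  1   1   2   3   4
  2   0   2   5   9
  3   0   2   7  16
  4   0   2   9  25
  5   0   0   9  34
  6   0   0   9  43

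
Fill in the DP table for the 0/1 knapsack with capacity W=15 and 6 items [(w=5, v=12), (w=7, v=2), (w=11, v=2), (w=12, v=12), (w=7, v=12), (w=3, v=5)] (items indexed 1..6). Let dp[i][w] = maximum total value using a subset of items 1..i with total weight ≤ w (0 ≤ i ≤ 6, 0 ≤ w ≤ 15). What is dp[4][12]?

i\w   0   1   2   3   4   5   6   7   8   9  10  11  12  13  14  15
  0   0   0   0   0   0   0   0   0   0   0   0   0   0   0   0   0
  1   0   0   0   0   0  12  12  12  12  12  12  12  12  12  12  12
  2   0   0   0   0   0  12  12  12  12  12  12  12  14  14  14  14
  3   0   0   0   0   0  12  12  12  12  12  12  12  14  14  14  14
  4   0   0   0   0   0  12  12  12  12  12  12  12  14  14  14  14
  5   0   0   0   0   0  12  12  12  12  12  12  12  24  24  24  24
  6   0   0   0   5   5  12  12  12  17  17  17  17  24  24  24  29

14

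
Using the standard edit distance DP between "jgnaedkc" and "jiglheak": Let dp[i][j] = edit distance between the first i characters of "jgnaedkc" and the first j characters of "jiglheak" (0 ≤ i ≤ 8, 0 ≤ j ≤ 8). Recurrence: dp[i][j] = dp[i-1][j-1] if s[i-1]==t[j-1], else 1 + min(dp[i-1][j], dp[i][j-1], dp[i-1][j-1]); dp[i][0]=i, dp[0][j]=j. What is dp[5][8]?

5

   ''  j  i  g  l  h  e  a  k
''  0  1  2  3  4  5  6  7  8
 j  1  0  1  2  3  4  5  6  7
 g  2  1  1  1  2  3  4  5  6
 n  3  2  2  2  2  3  4  5  6
 a  4  3  3  3  3  3  4  4  5
 e  5  4  4  4  4  4  3  4  5
 d  6  5  5  5  5  5  4  4  5
 k  7  6  6  6  6  6  5  5  4
 c  8  7  7  7  7  7  6  6  5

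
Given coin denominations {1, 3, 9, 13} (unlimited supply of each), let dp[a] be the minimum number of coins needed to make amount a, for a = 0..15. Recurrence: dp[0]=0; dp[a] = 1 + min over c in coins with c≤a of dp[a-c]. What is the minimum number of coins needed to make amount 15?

3

 a  0  1  2  3  4  5  6  7  8  9 10 11 12 13 14 15
dp  0  1  2  1  2  3  2  3  4  1  2  3  2  1  2  3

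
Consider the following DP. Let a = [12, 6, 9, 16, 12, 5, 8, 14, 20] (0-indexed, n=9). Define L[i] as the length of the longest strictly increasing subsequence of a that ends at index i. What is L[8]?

5

   i    0    1    2    3    4    5    6    7    8
a[i]   12    6    9   16   12    5    8   14   20
L[i]    1    1    2    3    3    1    2    4    5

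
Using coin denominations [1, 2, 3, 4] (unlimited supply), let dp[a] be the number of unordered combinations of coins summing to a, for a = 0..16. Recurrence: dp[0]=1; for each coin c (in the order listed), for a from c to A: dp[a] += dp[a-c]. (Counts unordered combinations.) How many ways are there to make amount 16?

after  coin     0     1     2     3     4     5     6     7     8     9    10    11    12    13    14    15    16
          1     1     1     1     1     1     1     1     1     1     1     1     1     1     1     1     1     1
          2     1     1     2     2     3     3     4     4     5     5     6     6     7     7     8     8     9
          3     1     1     2     3     4     5     7     8    10    12    14    16    19    21    24    27    30
          4     1     1     2     3     5     6     9    11    15    18    23    27    34    39    47    54    64

64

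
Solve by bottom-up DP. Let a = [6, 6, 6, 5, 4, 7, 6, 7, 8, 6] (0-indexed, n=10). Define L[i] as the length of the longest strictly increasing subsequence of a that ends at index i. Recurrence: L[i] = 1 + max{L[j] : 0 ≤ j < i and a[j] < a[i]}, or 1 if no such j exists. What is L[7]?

3

   i    0    1    2    3    4    5    6    7    8    9
a[i]    6    6    6    5    4    7    6    7    8    6
L[i]    1    1    1    1    1    2    2    3    4    2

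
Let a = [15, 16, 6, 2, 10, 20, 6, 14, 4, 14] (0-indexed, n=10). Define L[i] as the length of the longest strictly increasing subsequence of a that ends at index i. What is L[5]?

   i    0    1    2    3    4    5    6    7    8    9
a[i]   15   16    6    2   10   20    6   14    4   14
L[i]    1    2    1    1    2    3    2    3    2    3

3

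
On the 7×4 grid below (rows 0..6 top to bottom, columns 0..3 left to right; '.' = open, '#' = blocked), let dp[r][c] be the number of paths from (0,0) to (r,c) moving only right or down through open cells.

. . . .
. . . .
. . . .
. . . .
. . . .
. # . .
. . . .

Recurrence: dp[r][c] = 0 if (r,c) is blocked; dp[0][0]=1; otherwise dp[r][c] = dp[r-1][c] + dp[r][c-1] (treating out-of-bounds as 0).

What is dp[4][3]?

35

r\c   0   1   2   3
  0   1   1   1   1
  1   1   2   3   4
  2   1   3   6  10
  3   1   4  10  20
  4   1   5  15  35
  5   1   0  15  50
  6   1   1  16  66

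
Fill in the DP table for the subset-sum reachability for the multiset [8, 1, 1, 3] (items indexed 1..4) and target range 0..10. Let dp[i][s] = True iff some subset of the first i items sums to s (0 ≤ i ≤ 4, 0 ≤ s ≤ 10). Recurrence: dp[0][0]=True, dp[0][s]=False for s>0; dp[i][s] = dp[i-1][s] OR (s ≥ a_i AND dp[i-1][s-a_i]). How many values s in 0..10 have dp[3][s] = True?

i\s   0   1   2   3   4   5   6   7   8   9  10
  0   T   F   F   F   F   F   F   F   F   F   F
  1   T   F   F   F   F   F   F   F   T   F   F
  2   T   T   F   F   F   F   F   F   T   T   F
  3   T   T   T   F   F   F   F   F   T   T   T
  4   T   T   T   T   T   T   F   F   T   T   T

6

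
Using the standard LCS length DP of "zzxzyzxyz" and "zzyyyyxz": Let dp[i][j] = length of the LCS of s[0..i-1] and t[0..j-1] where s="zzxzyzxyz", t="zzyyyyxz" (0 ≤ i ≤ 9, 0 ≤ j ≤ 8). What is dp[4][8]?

   ''  z  z  y  y  y  y  x  z
''  0  0  0  0  0  0  0  0  0
 z  0  1  1  1  1  1  1  1  1
 z  0  1  2  2  2  2  2  2  2
 x  0  1  2  2  2  2  2  3  3
 z  0  1  2  2  2  2  2  3  4
 y  0  1  2  3  3  3  3  3  4
 z  0  1  2  3  3  3  3  3  4
 x  0  1  2  3  3  3  3  4  4
 y  0  1  2  3  4  4  4  4  4
 z  0  1  2  3  4  4  4  4  5

4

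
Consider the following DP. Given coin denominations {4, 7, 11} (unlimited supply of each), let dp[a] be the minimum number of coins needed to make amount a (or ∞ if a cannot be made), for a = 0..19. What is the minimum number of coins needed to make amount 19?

 a  0  1  2  3  4  5  6  7  8  9 10 11 12 13 14 15 16 17 18 19
dp  0  -  -  -  1  -  -  1  2  -  -  1  3  -  2  2  4  -  2  3
(- denotes ∞ / unreachable)

3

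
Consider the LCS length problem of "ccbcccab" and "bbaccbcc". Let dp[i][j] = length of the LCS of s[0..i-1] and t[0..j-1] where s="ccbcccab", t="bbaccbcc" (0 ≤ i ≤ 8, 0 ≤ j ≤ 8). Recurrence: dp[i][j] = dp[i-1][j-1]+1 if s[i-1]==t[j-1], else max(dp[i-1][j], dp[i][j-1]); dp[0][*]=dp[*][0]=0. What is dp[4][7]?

4

   ''  b  b  a  c  c  b  c  c
''  0  0  0  0  0  0  0  0  0
 c  0  0  0  0  1  1  1  1  1
 c  0  0  0  0  1  2  2  2  2
 b  0  1  1  1  1  2  3  3  3
 c  0  1  1  1  2  2  3  4  4
 c  0  1  1  1  2  3  3  4  5
 c  0  1  1  1  2  3  3  4  5
 a  0  1  1  2  2  3  3  4  5
 b  0  1  2  2  2  3  4  4  5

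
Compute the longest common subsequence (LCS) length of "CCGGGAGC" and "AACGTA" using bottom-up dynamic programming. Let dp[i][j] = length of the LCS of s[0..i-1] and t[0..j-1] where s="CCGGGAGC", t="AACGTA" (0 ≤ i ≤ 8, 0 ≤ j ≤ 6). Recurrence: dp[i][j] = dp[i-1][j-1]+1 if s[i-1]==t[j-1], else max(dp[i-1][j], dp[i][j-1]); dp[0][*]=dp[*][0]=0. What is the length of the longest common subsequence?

3

   ''  A  A  C  G  T  A
''  0  0  0  0  0  0  0
 C  0  0  0  1  1  1  1
 C  0  0  0  1  1  1  1
 G  0  0  0  1  2  2  2
 G  0  0  0  1  2  2  2
 G  0  0  0  1  2  2  2
 A  0  1  1  1  2  2  3
 G  0  1  1  1  2  2  3
 C  0  1  1  2  2  2  3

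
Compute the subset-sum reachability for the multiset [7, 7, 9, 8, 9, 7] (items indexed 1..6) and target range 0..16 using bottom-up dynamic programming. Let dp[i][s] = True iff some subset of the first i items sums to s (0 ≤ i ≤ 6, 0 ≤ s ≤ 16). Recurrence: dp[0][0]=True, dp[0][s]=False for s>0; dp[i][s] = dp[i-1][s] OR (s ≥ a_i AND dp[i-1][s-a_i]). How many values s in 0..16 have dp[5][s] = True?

i\s   0   1   2   3   4   5   6   7   8   9  10  11  12  13  14  15  16
  0   T   F   F   F   F   F   F   F   F   F   F   F   F   F   F   F   F
  1   T   F   F   F   F   F   F   T   F   F   F   F   F   F   F   F   F
  2   T   F   F   F   F   F   F   T   F   F   F   F   F   F   T   F   F
  3   T   F   F   F   F   F   F   T   F   T   F   F   F   F   T   F   T
  4   T   F   F   F   F   F   F   T   T   T   F   F   F   F   T   T   T
  5   T   F   F   F   F   F   F   T   T   T   F   F   F   F   T   T   T
  6   T   F   F   F   F   F   F   T   T   T   F   F   F   F   T   T   T

7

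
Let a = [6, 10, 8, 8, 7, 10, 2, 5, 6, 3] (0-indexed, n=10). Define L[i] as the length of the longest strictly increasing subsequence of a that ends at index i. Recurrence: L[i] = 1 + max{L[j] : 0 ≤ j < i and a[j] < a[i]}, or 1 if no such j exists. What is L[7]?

   i    0    1    2    3    4    5    6    7    8    9
a[i]    6   10    8    8    7   10    2    5    6    3
L[i]    1    2    2    2    2    3    1    2    3    2

2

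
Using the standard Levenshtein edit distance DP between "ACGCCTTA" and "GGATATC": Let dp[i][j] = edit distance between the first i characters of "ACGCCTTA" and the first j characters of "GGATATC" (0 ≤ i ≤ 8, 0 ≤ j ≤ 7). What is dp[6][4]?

4

   ''  G  G  A  T  A  T  C
''  0  1  2  3  4  5  6  7
 A  1  1  2  2  3  4  5  6
 C  2  2  2  3  3  4  5  5
 G  3  2  2  3  4  4  5  6
 C  4  3  3  3  4  5  5  5
 C  5  4  4  4  4  5  6  5
 T  6  5  5  5  4  5  5  6
 T  7  6  6  6  5  5  5  6
 A  8  7  7  6  6  5  6  6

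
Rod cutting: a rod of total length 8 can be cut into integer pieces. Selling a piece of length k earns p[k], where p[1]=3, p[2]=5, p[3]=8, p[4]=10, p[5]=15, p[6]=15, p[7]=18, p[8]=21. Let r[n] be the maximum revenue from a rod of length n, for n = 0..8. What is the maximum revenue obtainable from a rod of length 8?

   n    0    1    2    3    4    5    6    7    8
r[n]    0    3    6    9   12   15   18   21   24

24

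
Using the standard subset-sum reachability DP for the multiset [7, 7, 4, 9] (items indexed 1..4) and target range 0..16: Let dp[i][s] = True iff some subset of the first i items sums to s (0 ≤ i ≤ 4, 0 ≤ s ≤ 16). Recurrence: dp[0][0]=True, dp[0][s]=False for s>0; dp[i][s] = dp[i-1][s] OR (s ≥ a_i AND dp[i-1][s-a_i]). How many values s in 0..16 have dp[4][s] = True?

8

i\s   0   1   2   3   4   5   6   7   8   9  10  11  12  13  14  15  16
  0   T   F   F   F   F   F   F   F   F   F   F   F   F   F   F   F   F
  1   T   F   F   F   F   F   F   T   F   F   F   F   F   F   F   F   F
  2   T   F   F   F   F   F   F   T   F   F   F   F   F   F   T   F   F
  3   T   F   F   F   T   F   F   T   F   F   F   T   F   F   T   F   F
  4   T   F   F   F   T   F   F   T   F   T   F   T   F   T   T   F   T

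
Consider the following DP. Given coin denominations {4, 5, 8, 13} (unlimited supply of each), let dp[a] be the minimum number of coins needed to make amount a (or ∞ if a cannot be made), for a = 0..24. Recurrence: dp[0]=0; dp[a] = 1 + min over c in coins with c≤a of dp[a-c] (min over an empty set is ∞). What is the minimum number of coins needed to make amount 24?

3

 a  0  1  2  3  4  5  6  7  8  9 10 11 12 13 14 15 16 17 18 19 20 21 22 23 24
dp  0  -  -  -  1  1  -  -  1  2  2  -  2  1  3  3  2  2  2  4  3  2  3  3  3
(- denotes ∞ / unreachable)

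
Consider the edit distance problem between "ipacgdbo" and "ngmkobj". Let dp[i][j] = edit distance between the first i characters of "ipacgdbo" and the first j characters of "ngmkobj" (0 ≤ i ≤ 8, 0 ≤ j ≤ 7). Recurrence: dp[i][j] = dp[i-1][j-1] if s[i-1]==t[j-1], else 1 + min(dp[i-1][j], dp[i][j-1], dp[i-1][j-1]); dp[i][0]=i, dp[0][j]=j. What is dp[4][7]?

   ''  n  g  m  k  o  b  j
''  0  1  2  3  4  5  6  7
 i  1  1  2  3  4  5  6  7
 p  2  2  2  3  4  5  6  7
 a  3  3  3  3  4  5  6  7
 c  4  4  4  4  4  5  6  7
 g  5  5  4  5  5  5  6  7
 d  6  6  5  5  6  6  6  7
 b  7  7  6  6  6  7  6  7
 o  8  8  7  7  7  6  7  7

7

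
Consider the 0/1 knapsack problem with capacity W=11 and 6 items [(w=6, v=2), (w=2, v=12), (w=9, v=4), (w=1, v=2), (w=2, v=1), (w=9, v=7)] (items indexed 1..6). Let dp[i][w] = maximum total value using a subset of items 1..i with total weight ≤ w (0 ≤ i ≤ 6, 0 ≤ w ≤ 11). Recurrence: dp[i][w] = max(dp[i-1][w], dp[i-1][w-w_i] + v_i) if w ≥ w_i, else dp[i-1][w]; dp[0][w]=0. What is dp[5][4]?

14

i\w   0   1   2   3   4   5   6   7   8   9  10  11
  0   0   0   0   0   0   0   0   0   0   0   0   0
  1   0   0   0   0   0   0   2   2   2   2   2   2
  2   0   0  12  12  12  12  12  12  14  14  14  14
  3   0   0  12  12  12  12  12  12  14  14  14  16
  4   0   2  12  14  14  14  14  14  14  16  16  16
  5   0   2  12  14  14  15  15  15  15  16  16  17
  6   0   2  12  14  14  15  15  15  15  16  16  19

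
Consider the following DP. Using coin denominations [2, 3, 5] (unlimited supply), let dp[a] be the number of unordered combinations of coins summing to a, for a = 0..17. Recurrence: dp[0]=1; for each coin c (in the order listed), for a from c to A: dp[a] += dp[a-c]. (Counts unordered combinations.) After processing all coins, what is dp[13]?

after  coin     0     1     2     3     4     5     6     7     8     9    10    11    12    13    14    15    16    17
          2     1     0     1     0     1     0     1     0     1     0     1     0     1     0     1     0     1     0
          3     1     0     1     1     1     1     2     1     2     2     2     2     3     2     3     3     3     3
          5     1     0     1     1     1     2     2     2     3     3     4     4     5     5     6     7     7     8

5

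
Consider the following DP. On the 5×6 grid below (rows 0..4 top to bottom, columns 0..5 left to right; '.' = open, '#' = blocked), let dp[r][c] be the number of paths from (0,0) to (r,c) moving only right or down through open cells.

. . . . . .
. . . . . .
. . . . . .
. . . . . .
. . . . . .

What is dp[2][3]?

r\c   0   1   2   3   4   5
  0   1   1   1   1   1   1
  1   1   2   3   4   5   6
  2   1   3   6  10  15  21
  3   1   4  10  20  35  56
  4   1   5  15  35  70 126

10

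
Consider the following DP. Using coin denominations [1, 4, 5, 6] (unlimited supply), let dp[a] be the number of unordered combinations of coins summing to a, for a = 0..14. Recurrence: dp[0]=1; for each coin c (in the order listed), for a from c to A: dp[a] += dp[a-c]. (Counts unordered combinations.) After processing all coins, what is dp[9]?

6

after  coin     0     1     2     3     4     5     6     7     8     9    10    11    12    13    14
          1     1     1     1     1     1     1     1     1     1     1     1     1     1     1     1
          4     1     1     1     1     2     2     2     2     3     3     3     3     4     4     4
          5     1     1     1     1     2     3     3     3     4     5     6     6     7     8     9
          6     1     1     1     1     2     3     4     4     5     6     8     9    11    12    14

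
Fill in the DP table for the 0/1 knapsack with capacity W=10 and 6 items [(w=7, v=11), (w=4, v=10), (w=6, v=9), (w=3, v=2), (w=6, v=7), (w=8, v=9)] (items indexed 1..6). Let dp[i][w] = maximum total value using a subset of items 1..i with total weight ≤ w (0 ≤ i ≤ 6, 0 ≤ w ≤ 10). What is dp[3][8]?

11

i\w   0   1   2   3   4   5   6   7   8   9  10
  0   0   0   0   0   0   0   0   0   0   0   0
  1   0   0   0   0   0   0   0  11  11  11  11
  2   0   0   0   0  10  10  10  11  11  11  11
  3   0   0   0   0  10  10  10  11  11  11  19
  4   0   0   0   2  10  10  10  12  12  12  19
  5   0   0   0   2  10  10  10  12  12  12  19
  6   0   0   0   2  10  10  10  12  12  12  19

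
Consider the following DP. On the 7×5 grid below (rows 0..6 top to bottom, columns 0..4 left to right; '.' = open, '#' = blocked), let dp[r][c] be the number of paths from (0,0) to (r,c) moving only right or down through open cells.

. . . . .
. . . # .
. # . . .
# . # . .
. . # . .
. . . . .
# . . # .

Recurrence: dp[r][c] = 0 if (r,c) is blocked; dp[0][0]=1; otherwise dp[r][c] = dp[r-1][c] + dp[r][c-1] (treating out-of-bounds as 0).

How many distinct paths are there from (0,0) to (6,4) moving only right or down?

13

r\c   0   1   2   3   4
  0   1   1   1   1   1
  1   1   2   3   0   1
  2   1   0   3   3   4
  3   0   0   0   3   7
  4   0   0   0   3  10
  5   0   0   0   3  13
  6   0   0   0   0  13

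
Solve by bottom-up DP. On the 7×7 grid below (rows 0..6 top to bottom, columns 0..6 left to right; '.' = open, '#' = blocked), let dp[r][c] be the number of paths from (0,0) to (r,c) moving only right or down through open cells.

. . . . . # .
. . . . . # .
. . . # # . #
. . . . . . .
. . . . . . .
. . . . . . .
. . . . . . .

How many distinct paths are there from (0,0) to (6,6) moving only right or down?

r\c   0   1   2   3   4   5   6
  0   1   1   1   1   1   0   0
  1   1   2   3   4   5   0   0
  2   1   3   6   0   0   0   0
  3   1   4  10  10  10  10  10
  4   1   5  15  25  35  45  55
  5   1   6  21  46  81 126 181
  6   1   7  28  74 155 281 462

462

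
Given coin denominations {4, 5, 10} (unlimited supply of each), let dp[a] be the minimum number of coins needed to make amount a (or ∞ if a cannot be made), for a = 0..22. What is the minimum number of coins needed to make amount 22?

4

 a  0  1  2  3  4  5  6  7  8  9 10 11 12 13 14 15 16 17 18 19 20 21 22
dp  0  -  -  -  1  1  -  -  2  2  1  -  3  3  2  2  4  4  3  3  2  5  4
(- denotes ∞ / unreachable)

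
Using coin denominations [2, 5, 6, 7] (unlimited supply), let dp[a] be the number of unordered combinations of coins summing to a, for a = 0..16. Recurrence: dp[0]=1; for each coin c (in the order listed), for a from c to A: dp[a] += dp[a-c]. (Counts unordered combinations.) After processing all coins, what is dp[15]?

5

after  coin     0     1     2     3     4     5     6     7     8     9    10    11    12    13    14    15    16
          2     1     0     1     0     1     0     1     0     1     0     1     0     1     0     1     0     1
          5     1     0     1     0     1     1     1     1     1     1     2     1     2     1     2     2     2
          6     1     0     1     0     1     1     2     1     2     1     3     2     4     2     4     3     5
          7     1     0     1     0     1     1     2     2     2     2     3     3     5     4     6     5     7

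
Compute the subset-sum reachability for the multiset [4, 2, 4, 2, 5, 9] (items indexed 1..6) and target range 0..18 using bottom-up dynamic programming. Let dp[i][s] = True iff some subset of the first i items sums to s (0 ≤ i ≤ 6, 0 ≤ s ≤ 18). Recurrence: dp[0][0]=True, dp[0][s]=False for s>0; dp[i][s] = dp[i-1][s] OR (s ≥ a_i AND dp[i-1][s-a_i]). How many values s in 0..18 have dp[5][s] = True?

14

i\s   0   1   2   3   4   5   6   7   8   9  10  11  12  13  14  15  16  17  18
  0   T   F   F   F   F   F   F   F   F   F   F   F   F   F   F   F   F   F   F
  1   T   F   F   F   T   F   F   F   F   F   F   F   F   F   F   F   F   F   F
  2   T   F   T   F   T   F   T   F   F   F   F   F   F   F   F   F   F   F   F
  3   T   F   T   F   T   F   T   F   T   F   T   F   F   F   F   F   F   F   F
  4   T   F   T   F   T   F   T   F   T   F   T   F   T   F   F   F   F   F   F
  5   T   F   T   F   T   T   T   T   T   T   T   T   T   T   F   T   F   T   F
  6   T   F   T   F   T   T   T   T   T   T   T   T   T   T   T   T   T   T   T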